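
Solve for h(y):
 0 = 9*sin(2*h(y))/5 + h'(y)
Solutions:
 9*y/5 + log(cos(2*h(y)) - 1)/4 - log(cos(2*h(y)) + 1)/4 = C1


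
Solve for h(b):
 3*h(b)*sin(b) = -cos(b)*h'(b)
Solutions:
 h(b) = C1*cos(b)^3


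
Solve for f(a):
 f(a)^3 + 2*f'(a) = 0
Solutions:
 f(a) = -sqrt(-1/(C1 - a))
 f(a) = sqrt(-1/(C1 - a))


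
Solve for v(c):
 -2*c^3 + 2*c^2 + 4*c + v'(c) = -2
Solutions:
 v(c) = C1 + c^4/2 - 2*c^3/3 - 2*c^2 - 2*c


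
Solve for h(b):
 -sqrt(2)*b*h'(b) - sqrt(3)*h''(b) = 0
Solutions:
 h(b) = C1 + C2*erf(6^(3/4)*b/6)


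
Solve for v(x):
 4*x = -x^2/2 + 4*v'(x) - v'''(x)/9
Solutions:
 v(x) = C1 + C2*exp(-6*x) + C3*exp(6*x) + x^3/24 + x^2/2 + x/144


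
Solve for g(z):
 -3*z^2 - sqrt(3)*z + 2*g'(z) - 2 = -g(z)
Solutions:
 g(z) = C1*exp(-z/2) + 3*z^2 - 12*z + sqrt(3)*z - 2*sqrt(3) + 26


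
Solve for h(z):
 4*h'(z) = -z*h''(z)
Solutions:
 h(z) = C1 + C2/z^3


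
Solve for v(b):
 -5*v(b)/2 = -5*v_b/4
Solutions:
 v(b) = C1*exp(2*b)


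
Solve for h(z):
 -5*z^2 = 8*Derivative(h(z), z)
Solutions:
 h(z) = C1 - 5*z^3/24


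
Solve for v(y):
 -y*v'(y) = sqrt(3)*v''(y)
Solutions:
 v(y) = C1 + C2*erf(sqrt(2)*3^(3/4)*y/6)


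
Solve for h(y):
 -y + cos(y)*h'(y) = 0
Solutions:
 h(y) = C1 + Integral(y/cos(y), y)


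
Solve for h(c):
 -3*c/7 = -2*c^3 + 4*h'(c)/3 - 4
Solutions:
 h(c) = C1 + 3*c^4/8 - 9*c^2/56 + 3*c


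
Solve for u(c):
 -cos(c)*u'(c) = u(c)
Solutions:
 u(c) = C1*sqrt(sin(c) - 1)/sqrt(sin(c) + 1)


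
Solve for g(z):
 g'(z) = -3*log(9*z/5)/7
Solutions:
 g(z) = C1 - 3*z*log(z)/7 - 6*z*log(3)/7 + 3*z/7 + 3*z*log(5)/7


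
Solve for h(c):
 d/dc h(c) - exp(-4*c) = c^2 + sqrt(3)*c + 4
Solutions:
 h(c) = C1 + c^3/3 + sqrt(3)*c^2/2 + 4*c - exp(-4*c)/4


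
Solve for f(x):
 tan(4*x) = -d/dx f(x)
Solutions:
 f(x) = C1 + log(cos(4*x))/4


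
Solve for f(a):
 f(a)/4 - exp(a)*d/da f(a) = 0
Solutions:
 f(a) = C1*exp(-exp(-a)/4)


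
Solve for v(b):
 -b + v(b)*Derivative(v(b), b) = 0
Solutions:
 v(b) = -sqrt(C1 + b^2)
 v(b) = sqrt(C1 + b^2)


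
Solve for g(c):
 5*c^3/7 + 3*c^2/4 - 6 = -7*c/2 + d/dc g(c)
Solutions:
 g(c) = C1 + 5*c^4/28 + c^3/4 + 7*c^2/4 - 6*c


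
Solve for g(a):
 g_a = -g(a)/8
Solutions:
 g(a) = C1*exp(-a/8)


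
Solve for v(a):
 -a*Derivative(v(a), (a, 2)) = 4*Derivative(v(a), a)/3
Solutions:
 v(a) = C1 + C2/a^(1/3)


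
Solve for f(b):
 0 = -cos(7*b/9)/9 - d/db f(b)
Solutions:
 f(b) = C1 - sin(7*b/9)/7


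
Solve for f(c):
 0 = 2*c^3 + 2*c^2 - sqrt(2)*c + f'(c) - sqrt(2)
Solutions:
 f(c) = C1 - c^4/2 - 2*c^3/3 + sqrt(2)*c^2/2 + sqrt(2)*c


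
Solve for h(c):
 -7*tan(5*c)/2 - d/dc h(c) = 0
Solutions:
 h(c) = C1 + 7*log(cos(5*c))/10


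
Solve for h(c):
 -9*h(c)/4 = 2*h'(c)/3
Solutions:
 h(c) = C1*exp(-27*c/8)


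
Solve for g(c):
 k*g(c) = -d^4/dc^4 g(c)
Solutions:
 g(c) = C1*exp(-c*(-k)^(1/4)) + C2*exp(c*(-k)^(1/4)) + C3*exp(-I*c*(-k)^(1/4)) + C4*exp(I*c*(-k)^(1/4))


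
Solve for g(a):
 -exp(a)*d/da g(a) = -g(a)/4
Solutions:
 g(a) = C1*exp(-exp(-a)/4)


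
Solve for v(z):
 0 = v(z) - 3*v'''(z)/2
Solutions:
 v(z) = C3*exp(2^(1/3)*3^(2/3)*z/3) + (C1*sin(2^(1/3)*3^(1/6)*z/2) + C2*cos(2^(1/3)*3^(1/6)*z/2))*exp(-2^(1/3)*3^(2/3)*z/6)


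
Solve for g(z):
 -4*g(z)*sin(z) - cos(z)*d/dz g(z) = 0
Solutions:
 g(z) = C1*cos(z)^4


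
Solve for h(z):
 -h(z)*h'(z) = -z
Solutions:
 h(z) = -sqrt(C1 + z^2)
 h(z) = sqrt(C1 + z^2)


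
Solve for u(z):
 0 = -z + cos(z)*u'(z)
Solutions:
 u(z) = C1 + Integral(z/cos(z), z)


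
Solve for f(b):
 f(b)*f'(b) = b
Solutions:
 f(b) = -sqrt(C1 + b^2)
 f(b) = sqrt(C1 + b^2)


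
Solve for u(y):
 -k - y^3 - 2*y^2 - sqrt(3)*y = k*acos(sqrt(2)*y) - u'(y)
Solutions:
 u(y) = C1 + k*y + k*(y*acos(sqrt(2)*y) - sqrt(2)*sqrt(1 - 2*y^2)/2) + y^4/4 + 2*y^3/3 + sqrt(3)*y^2/2


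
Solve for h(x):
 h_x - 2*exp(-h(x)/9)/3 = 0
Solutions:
 h(x) = 9*log(C1 + 2*x/27)


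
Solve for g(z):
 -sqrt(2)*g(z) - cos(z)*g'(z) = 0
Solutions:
 g(z) = C1*(sin(z) - 1)^(sqrt(2)/2)/(sin(z) + 1)^(sqrt(2)/2)


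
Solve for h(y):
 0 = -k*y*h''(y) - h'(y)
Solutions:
 h(y) = C1 + y^(((re(k) - 1)*re(k) + im(k)^2)/(re(k)^2 + im(k)^2))*(C2*sin(log(y)*Abs(im(k))/(re(k)^2 + im(k)^2)) + C3*cos(log(y)*im(k)/(re(k)^2 + im(k)^2)))


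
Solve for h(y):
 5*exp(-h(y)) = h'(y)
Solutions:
 h(y) = log(C1 + 5*y)


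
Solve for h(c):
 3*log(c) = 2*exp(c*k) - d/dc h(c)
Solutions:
 h(c) = C1 - 3*c*log(c) + 3*c + Piecewise((2*exp(c*k)/k, Ne(k, 0)), (2*c, True))


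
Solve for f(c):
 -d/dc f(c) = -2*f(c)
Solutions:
 f(c) = C1*exp(2*c)


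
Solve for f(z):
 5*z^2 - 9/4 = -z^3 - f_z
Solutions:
 f(z) = C1 - z^4/4 - 5*z^3/3 + 9*z/4


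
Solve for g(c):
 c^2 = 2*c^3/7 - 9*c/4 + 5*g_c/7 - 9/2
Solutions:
 g(c) = C1 - c^4/10 + 7*c^3/15 + 63*c^2/40 + 63*c/10


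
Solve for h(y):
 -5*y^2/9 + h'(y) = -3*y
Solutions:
 h(y) = C1 + 5*y^3/27 - 3*y^2/2


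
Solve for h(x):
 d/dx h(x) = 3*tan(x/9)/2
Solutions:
 h(x) = C1 - 27*log(cos(x/9))/2


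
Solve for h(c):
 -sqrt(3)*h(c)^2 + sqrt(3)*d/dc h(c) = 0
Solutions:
 h(c) = -1/(C1 + c)


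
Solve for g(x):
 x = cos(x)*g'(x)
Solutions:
 g(x) = C1 + Integral(x/cos(x), x)


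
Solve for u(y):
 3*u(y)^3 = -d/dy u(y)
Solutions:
 u(y) = -sqrt(2)*sqrt(-1/(C1 - 3*y))/2
 u(y) = sqrt(2)*sqrt(-1/(C1 - 3*y))/2


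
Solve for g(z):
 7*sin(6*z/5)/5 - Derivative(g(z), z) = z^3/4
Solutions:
 g(z) = C1 - z^4/16 - 7*cos(6*z/5)/6


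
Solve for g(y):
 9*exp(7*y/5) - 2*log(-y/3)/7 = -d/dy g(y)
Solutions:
 g(y) = C1 + 2*y*log(-y)/7 + 2*y*(-log(3) - 1)/7 - 45*exp(7*y/5)/7


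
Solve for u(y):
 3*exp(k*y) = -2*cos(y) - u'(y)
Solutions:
 u(y) = C1 - 2*sin(y) - 3*exp(k*y)/k


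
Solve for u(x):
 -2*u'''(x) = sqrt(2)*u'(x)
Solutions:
 u(x) = C1 + C2*sin(2^(3/4)*x/2) + C3*cos(2^(3/4)*x/2)


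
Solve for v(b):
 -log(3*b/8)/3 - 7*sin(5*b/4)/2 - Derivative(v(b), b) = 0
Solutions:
 v(b) = C1 - b*log(b)/3 - b*log(3)/3 + b/3 + b*log(2) + 14*cos(5*b/4)/5


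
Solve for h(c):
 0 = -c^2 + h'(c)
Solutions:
 h(c) = C1 + c^3/3


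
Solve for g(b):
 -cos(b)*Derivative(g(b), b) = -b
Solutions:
 g(b) = C1 + Integral(b/cos(b), b)


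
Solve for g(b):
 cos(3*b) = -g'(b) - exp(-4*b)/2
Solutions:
 g(b) = C1 - sin(3*b)/3 + exp(-4*b)/8


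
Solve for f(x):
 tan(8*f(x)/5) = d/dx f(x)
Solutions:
 f(x) = -5*asin(C1*exp(8*x/5))/8 + 5*pi/8
 f(x) = 5*asin(C1*exp(8*x/5))/8


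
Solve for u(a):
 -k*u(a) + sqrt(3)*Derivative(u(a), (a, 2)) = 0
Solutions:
 u(a) = C1*exp(-3^(3/4)*a*sqrt(k)/3) + C2*exp(3^(3/4)*a*sqrt(k)/3)


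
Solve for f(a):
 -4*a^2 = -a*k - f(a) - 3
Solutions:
 f(a) = 4*a^2 - a*k - 3


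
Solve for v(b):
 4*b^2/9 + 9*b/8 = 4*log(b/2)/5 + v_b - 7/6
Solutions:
 v(b) = C1 + 4*b^3/27 + 9*b^2/16 - 4*b*log(b)/5 + 4*b*log(2)/5 + 59*b/30


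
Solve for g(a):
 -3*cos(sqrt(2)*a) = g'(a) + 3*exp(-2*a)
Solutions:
 g(a) = C1 - 3*sqrt(2)*sin(sqrt(2)*a)/2 + 3*exp(-2*a)/2


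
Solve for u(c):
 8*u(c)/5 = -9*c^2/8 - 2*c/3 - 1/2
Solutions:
 u(c) = -45*c^2/64 - 5*c/12 - 5/16


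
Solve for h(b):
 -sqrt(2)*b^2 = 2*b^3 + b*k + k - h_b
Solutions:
 h(b) = C1 + b^4/2 + sqrt(2)*b^3/3 + b^2*k/2 + b*k


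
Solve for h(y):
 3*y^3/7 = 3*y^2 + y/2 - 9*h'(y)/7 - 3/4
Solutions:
 h(y) = C1 - y^4/12 + 7*y^3/9 + 7*y^2/36 - 7*y/12


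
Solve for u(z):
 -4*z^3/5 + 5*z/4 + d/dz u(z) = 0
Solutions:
 u(z) = C1 + z^4/5 - 5*z^2/8


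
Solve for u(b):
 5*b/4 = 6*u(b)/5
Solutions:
 u(b) = 25*b/24


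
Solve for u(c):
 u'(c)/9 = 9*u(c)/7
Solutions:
 u(c) = C1*exp(81*c/7)


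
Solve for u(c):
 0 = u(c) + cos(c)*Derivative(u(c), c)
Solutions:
 u(c) = C1*sqrt(sin(c) - 1)/sqrt(sin(c) + 1)


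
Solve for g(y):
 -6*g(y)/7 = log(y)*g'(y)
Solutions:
 g(y) = C1*exp(-6*li(y)/7)


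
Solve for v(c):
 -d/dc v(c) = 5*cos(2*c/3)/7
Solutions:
 v(c) = C1 - 15*sin(2*c/3)/14


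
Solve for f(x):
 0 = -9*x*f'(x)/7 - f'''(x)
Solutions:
 f(x) = C1 + Integral(C2*airyai(-21^(2/3)*x/7) + C3*airybi(-21^(2/3)*x/7), x)


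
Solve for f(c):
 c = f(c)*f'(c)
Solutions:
 f(c) = -sqrt(C1 + c^2)
 f(c) = sqrt(C1 + c^2)


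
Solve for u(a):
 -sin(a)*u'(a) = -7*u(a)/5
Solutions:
 u(a) = C1*(cos(a) - 1)^(7/10)/(cos(a) + 1)^(7/10)


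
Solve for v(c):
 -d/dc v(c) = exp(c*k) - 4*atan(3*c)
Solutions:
 v(c) = C1 + 4*c*atan(3*c) - Piecewise((exp(c*k)/k, Ne(k, 0)), (c, True)) - 2*log(9*c^2 + 1)/3


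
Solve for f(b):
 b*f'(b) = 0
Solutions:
 f(b) = C1


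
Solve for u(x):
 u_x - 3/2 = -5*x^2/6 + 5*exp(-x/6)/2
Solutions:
 u(x) = C1 - 5*x^3/18 + 3*x/2 - 15*exp(-x/6)


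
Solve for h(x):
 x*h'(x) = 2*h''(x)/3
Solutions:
 h(x) = C1 + C2*erfi(sqrt(3)*x/2)


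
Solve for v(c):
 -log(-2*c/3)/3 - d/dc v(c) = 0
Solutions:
 v(c) = C1 - c*log(-c)/3 + c*(-log(2) + 1 + log(3))/3


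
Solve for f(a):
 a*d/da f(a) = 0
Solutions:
 f(a) = C1


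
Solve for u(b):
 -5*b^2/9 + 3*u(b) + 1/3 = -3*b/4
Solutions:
 u(b) = 5*b^2/27 - b/4 - 1/9


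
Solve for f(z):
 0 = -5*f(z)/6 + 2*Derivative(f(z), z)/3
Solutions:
 f(z) = C1*exp(5*z/4)


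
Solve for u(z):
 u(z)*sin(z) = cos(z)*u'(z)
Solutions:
 u(z) = C1/cos(z)


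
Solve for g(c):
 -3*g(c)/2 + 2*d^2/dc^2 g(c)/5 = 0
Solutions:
 g(c) = C1*exp(-sqrt(15)*c/2) + C2*exp(sqrt(15)*c/2)


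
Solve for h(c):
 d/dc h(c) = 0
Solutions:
 h(c) = C1


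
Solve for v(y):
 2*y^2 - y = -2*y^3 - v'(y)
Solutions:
 v(y) = C1 - y^4/2 - 2*y^3/3 + y^2/2


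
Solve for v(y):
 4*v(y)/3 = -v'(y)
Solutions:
 v(y) = C1*exp(-4*y/3)


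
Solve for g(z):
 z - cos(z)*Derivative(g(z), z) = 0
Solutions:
 g(z) = C1 + Integral(z/cos(z), z)


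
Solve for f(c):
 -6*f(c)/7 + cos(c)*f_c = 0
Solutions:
 f(c) = C1*(sin(c) + 1)^(3/7)/(sin(c) - 1)^(3/7)


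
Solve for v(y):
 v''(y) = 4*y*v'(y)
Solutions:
 v(y) = C1 + C2*erfi(sqrt(2)*y)


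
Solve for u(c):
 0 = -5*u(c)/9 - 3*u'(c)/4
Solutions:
 u(c) = C1*exp(-20*c/27)


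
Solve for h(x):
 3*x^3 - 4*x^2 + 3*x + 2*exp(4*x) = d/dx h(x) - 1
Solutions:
 h(x) = C1 + 3*x^4/4 - 4*x^3/3 + 3*x^2/2 + x + exp(4*x)/2


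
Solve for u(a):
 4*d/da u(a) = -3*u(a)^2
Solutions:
 u(a) = 4/(C1 + 3*a)


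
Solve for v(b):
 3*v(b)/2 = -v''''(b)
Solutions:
 v(b) = (C1*sin(6^(1/4)*b/2) + C2*cos(6^(1/4)*b/2))*exp(-6^(1/4)*b/2) + (C3*sin(6^(1/4)*b/2) + C4*cos(6^(1/4)*b/2))*exp(6^(1/4)*b/2)


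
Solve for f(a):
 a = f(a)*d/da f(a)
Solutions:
 f(a) = -sqrt(C1 + a^2)
 f(a) = sqrt(C1 + a^2)


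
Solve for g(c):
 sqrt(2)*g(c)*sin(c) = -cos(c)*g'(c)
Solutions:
 g(c) = C1*cos(c)^(sqrt(2))


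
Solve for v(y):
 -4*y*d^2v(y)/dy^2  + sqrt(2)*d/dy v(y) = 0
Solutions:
 v(y) = C1 + C2*y^(sqrt(2)/4 + 1)


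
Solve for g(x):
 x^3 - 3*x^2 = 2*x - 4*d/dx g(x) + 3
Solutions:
 g(x) = C1 - x^4/16 + x^3/4 + x^2/4 + 3*x/4


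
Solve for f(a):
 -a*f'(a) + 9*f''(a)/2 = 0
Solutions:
 f(a) = C1 + C2*erfi(a/3)


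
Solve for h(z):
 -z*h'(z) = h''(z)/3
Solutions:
 h(z) = C1 + C2*erf(sqrt(6)*z/2)


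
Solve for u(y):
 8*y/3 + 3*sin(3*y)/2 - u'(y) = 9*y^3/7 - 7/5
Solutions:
 u(y) = C1 - 9*y^4/28 + 4*y^2/3 + 7*y/5 - cos(3*y)/2


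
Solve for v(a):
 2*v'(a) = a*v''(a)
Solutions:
 v(a) = C1 + C2*a^3


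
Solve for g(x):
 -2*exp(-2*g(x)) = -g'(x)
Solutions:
 g(x) = log(-sqrt(C1 + 4*x))
 g(x) = log(C1 + 4*x)/2


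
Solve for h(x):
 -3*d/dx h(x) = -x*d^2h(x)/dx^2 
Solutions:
 h(x) = C1 + C2*x^4


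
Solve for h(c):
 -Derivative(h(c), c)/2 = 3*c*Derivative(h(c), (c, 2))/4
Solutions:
 h(c) = C1 + C2*c^(1/3)


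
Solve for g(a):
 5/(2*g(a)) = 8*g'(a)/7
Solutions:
 g(a) = -sqrt(C1 + 70*a)/4
 g(a) = sqrt(C1 + 70*a)/4


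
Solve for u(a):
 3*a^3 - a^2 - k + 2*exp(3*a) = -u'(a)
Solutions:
 u(a) = C1 - 3*a^4/4 + a^3/3 + a*k - 2*exp(3*a)/3


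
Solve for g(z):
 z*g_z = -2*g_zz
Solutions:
 g(z) = C1 + C2*erf(z/2)


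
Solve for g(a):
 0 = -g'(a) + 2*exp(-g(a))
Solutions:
 g(a) = log(C1 + 2*a)


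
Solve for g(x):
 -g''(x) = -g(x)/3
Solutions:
 g(x) = C1*exp(-sqrt(3)*x/3) + C2*exp(sqrt(3)*x/3)


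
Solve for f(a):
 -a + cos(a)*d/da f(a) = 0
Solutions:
 f(a) = C1 + Integral(a/cos(a), a)


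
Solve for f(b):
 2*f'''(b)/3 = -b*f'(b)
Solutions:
 f(b) = C1 + Integral(C2*airyai(-2^(2/3)*3^(1/3)*b/2) + C3*airybi(-2^(2/3)*3^(1/3)*b/2), b)


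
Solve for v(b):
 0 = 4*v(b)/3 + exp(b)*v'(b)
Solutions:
 v(b) = C1*exp(4*exp(-b)/3)


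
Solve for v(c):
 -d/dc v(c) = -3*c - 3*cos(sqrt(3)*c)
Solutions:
 v(c) = C1 + 3*c^2/2 + sqrt(3)*sin(sqrt(3)*c)


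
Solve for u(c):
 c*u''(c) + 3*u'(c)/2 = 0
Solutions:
 u(c) = C1 + C2/sqrt(c)


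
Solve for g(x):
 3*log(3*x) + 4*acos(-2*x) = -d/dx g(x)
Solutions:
 g(x) = C1 - 3*x*log(x) - 4*x*acos(-2*x) - 3*x*log(3) + 3*x - 2*sqrt(1 - 4*x^2)


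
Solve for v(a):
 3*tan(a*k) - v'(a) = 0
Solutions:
 v(a) = C1 + 3*Piecewise((-log(cos(a*k))/k, Ne(k, 0)), (0, True))


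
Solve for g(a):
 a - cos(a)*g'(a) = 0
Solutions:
 g(a) = C1 + Integral(a/cos(a), a)


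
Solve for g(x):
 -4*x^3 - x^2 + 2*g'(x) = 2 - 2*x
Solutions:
 g(x) = C1 + x^4/2 + x^3/6 - x^2/2 + x


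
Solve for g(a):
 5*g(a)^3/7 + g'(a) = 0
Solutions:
 g(a) = -sqrt(14)*sqrt(-1/(C1 - 5*a))/2
 g(a) = sqrt(14)*sqrt(-1/(C1 - 5*a))/2


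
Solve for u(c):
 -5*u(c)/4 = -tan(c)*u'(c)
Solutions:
 u(c) = C1*sin(c)^(5/4)


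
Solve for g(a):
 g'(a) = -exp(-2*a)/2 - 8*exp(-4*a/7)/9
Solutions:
 g(a) = C1 + exp(-2*a)/4 + 14*exp(-4*a/7)/9


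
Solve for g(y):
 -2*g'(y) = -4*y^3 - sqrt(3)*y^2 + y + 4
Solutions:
 g(y) = C1 + y^4/2 + sqrt(3)*y^3/6 - y^2/4 - 2*y


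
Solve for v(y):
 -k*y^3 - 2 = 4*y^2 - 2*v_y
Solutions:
 v(y) = C1 + k*y^4/8 + 2*y^3/3 + y


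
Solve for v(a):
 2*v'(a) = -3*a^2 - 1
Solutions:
 v(a) = C1 - a^3/2 - a/2


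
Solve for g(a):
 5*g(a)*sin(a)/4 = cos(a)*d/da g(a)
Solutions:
 g(a) = C1/cos(a)^(5/4)


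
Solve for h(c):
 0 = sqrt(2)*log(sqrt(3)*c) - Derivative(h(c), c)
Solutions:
 h(c) = C1 + sqrt(2)*c*log(c) - sqrt(2)*c + sqrt(2)*c*log(3)/2


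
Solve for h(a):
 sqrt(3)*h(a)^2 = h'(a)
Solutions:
 h(a) = -1/(C1 + sqrt(3)*a)


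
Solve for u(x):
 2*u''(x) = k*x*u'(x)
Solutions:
 u(x) = Piecewise((-sqrt(pi)*C1*erf(x*sqrt(-k)/2)/sqrt(-k) - C2, (k > 0) | (k < 0)), (-C1*x - C2, True))


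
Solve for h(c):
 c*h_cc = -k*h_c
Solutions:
 h(c) = C1 + c^(1 - re(k))*(C2*sin(log(c)*Abs(im(k))) + C3*cos(log(c)*im(k)))


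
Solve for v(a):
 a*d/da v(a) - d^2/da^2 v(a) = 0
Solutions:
 v(a) = C1 + C2*erfi(sqrt(2)*a/2)


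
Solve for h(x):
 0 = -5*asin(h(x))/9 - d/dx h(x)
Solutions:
 Integral(1/asin(_y), (_y, h(x))) = C1 - 5*x/9


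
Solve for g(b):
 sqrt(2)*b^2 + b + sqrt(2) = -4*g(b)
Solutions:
 g(b) = -sqrt(2)*b^2/4 - b/4 - sqrt(2)/4


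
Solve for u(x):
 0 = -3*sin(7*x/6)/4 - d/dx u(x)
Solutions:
 u(x) = C1 + 9*cos(7*x/6)/14


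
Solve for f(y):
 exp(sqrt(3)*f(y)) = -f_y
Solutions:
 f(y) = sqrt(3)*(2*log(1/(C1 + y)) - log(3))/6


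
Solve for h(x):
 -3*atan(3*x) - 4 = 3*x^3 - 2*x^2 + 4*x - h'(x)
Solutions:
 h(x) = C1 + 3*x^4/4 - 2*x^3/3 + 2*x^2 + 3*x*atan(3*x) + 4*x - log(9*x^2 + 1)/2


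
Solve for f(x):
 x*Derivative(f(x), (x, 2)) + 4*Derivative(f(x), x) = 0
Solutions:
 f(x) = C1 + C2/x^3


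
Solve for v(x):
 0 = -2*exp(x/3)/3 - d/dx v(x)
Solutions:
 v(x) = C1 - 2*exp(x/3)


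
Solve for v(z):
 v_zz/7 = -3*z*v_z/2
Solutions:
 v(z) = C1 + C2*erf(sqrt(21)*z/2)


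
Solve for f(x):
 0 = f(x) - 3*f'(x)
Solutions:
 f(x) = C1*exp(x/3)


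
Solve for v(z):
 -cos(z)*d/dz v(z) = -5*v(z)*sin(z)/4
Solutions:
 v(z) = C1/cos(z)^(5/4)


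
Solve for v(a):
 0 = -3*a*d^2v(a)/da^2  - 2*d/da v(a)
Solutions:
 v(a) = C1 + C2*a^(1/3)


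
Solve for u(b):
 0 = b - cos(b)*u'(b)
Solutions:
 u(b) = C1 + Integral(b/cos(b), b)


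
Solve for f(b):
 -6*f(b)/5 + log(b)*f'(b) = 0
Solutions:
 f(b) = C1*exp(6*li(b)/5)


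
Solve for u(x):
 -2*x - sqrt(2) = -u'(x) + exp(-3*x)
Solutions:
 u(x) = C1 + x^2 + sqrt(2)*x - exp(-3*x)/3


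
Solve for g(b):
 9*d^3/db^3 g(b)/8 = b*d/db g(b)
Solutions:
 g(b) = C1 + Integral(C2*airyai(2*3^(1/3)*b/3) + C3*airybi(2*3^(1/3)*b/3), b)


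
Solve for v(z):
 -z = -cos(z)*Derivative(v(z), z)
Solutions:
 v(z) = C1 + Integral(z/cos(z), z)


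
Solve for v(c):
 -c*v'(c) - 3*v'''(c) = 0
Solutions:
 v(c) = C1 + Integral(C2*airyai(-3^(2/3)*c/3) + C3*airybi(-3^(2/3)*c/3), c)


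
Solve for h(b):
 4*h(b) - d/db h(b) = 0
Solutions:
 h(b) = C1*exp(4*b)


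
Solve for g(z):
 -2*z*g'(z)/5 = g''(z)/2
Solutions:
 g(z) = C1 + C2*erf(sqrt(10)*z/5)


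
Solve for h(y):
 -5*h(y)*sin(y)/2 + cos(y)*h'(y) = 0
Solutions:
 h(y) = C1/cos(y)^(5/2)


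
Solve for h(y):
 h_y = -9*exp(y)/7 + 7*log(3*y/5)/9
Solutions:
 h(y) = C1 + 7*y*log(y)/9 + 7*y*(-log(5) - 1 + log(3))/9 - 9*exp(y)/7


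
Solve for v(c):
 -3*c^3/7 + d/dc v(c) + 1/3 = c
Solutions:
 v(c) = C1 + 3*c^4/28 + c^2/2 - c/3


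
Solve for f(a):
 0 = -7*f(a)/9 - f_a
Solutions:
 f(a) = C1*exp(-7*a/9)


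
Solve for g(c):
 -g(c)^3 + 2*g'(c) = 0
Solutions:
 g(c) = -sqrt(-1/(C1 + c))
 g(c) = sqrt(-1/(C1 + c))


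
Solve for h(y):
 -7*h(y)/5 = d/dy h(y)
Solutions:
 h(y) = C1*exp(-7*y/5)


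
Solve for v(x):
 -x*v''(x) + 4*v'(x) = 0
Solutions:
 v(x) = C1 + C2*x^5


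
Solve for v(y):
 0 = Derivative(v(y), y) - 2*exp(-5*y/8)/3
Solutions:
 v(y) = C1 - 16*exp(-5*y/8)/15


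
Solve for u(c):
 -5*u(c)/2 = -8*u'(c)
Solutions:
 u(c) = C1*exp(5*c/16)


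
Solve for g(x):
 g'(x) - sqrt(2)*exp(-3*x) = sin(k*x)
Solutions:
 g(x) = C1 - sqrt(2)*exp(-3*x)/3 - cos(k*x)/k


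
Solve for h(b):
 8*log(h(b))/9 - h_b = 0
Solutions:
 li(h(b)) = C1 + 8*b/9


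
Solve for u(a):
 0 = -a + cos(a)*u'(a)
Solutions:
 u(a) = C1 + Integral(a/cos(a), a)


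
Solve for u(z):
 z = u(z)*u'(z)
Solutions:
 u(z) = -sqrt(C1 + z^2)
 u(z) = sqrt(C1 + z^2)


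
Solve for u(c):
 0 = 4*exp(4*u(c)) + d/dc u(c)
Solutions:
 u(c) = log(-I*(1/(C1 + 16*c))^(1/4))
 u(c) = log(I*(1/(C1 + 16*c))^(1/4))
 u(c) = log(-(1/(C1 + 16*c))^(1/4))
 u(c) = log(1/(C1 + 16*c))/4


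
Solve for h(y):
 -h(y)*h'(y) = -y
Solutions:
 h(y) = -sqrt(C1 + y^2)
 h(y) = sqrt(C1 + y^2)


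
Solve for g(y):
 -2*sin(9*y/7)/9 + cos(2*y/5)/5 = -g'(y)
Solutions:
 g(y) = C1 - sin(2*y/5)/2 - 14*cos(9*y/7)/81


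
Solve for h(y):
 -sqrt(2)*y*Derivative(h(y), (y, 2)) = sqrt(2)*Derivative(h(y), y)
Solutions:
 h(y) = C1 + C2*log(y)


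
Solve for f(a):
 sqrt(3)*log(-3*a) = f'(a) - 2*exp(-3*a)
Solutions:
 f(a) = C1 + sqrt(3)*a*log(-a) + sqrt(3)*a*(-1 + log(3)) - 2*exp(-3*a)/3


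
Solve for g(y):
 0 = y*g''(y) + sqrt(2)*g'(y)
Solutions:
 g(y) = C1 + C2*y^(1 - sqrt(2))


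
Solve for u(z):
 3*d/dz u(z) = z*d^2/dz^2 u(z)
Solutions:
 u(z) = C1 + C2*z^4


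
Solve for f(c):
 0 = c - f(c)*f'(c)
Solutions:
 f(c) = -sqrt(C1 + c^2)
 f(c) = sqrt(C1 + c^2)


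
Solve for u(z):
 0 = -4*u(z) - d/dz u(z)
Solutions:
 u(z) = C1*exp(-4*z)


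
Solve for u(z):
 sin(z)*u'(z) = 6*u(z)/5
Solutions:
 u(z) = C1*(cos(z) - 1)^(3/5)/(cos(z) + 1)^(3/5)


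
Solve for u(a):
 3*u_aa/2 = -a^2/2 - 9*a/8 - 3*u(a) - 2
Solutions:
 u(a) = C1*sin(sqrt(2)*a) + C2*cos(sqrt(2)*a) - a^2/6 - 3*a/8 - 1/2


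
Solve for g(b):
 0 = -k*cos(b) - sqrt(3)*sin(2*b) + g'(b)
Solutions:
 g(b) = C1 + k*sin(b) + sqrt(3)*sin(b)^2


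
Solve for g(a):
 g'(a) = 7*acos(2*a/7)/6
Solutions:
 g(a) = C1 + 7*a*acos(2*a/7)/6 - 7*sqrt(49 - 4*a^2)/12


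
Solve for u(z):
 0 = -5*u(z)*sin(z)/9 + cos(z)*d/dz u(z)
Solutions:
 u(z) = C1/cos(z)^(5/9)


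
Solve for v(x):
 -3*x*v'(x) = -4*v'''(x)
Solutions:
 v(x) = C1 + Integral(C2*airyai(6^(1/3)*x/2) + C3*airybi(6^(1/3)*x/2), x)


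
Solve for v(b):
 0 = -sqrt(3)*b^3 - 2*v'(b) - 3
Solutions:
 v(b) = C1 - sqrt(3)*b^4/8 - 3*b/2


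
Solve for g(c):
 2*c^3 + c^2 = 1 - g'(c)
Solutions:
 g(c) = C1 - c^4/2 - c^3/3 + c


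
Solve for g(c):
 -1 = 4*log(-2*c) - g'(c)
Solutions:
 g(c) = C1 + 4*c*log(-c) + c*(-3 + 4*log(2))


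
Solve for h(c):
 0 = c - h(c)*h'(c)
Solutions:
 h(c) = -sqrt(C1 + c^2)
 h(c) = sqrt(C1 + c^2)


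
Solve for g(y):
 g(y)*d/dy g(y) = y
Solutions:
 g(y) = -sqrt(C1 + y^2)
 g(y) = sqrt(C1 + y^2)


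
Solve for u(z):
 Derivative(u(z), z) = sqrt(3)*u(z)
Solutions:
 u(z) = C1*exp(sqrt(3)*z)


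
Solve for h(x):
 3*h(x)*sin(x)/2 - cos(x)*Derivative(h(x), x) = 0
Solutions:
 h(x) = C1/cos(x)^(3/2)


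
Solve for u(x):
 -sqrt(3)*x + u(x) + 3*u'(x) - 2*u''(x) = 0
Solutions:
 u(x) = C1*exp(x*(3 - sqrt(17))/4) + C2*exp(x*(3 + sqrt(17))/4) + sqrt(3)*x - 3*sqrt(3)


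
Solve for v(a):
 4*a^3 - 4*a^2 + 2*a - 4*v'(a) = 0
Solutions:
 v(a) = C1 + a^4/4 - a^3/3 + a^2/4


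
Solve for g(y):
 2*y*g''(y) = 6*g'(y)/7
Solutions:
 g(y) = C1 + C2*y^(10/7)


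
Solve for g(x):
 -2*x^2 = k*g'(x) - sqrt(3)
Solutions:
 g(x) = C1 - 2*x^3/(3*k) + sqrt(3)*x/k


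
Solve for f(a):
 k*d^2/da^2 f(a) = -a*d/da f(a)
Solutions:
 f(a) = C1 + C2*sqrt(k)*erf(sqrt(2)*a*sqrt(1/k)/2)


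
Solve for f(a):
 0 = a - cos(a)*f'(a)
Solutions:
 f(a) = C1 + Integral(a/cos(a), a)


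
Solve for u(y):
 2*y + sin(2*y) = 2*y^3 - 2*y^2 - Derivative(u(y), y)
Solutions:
 u(y) = C1 + y^4/2 - 2*y^3/3 - y^2 + cos(2*y)/2


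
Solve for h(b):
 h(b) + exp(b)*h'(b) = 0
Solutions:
 h(b) = C1*exp(exp(-b))


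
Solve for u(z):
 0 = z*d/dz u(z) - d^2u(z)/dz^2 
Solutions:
 u(z) = C1 + C2*erfi(sqrt(2)*z/2)


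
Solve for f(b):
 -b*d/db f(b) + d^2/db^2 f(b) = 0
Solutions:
 f(b) = C1 + C2*erfi(sqrt(2)*b/2)


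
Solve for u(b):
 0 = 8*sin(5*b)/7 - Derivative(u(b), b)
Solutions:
 u(b) = C1 - 8*cos(5*b)/35


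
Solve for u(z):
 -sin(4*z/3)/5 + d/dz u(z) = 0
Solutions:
 u(z) = C1 - 3*cos(4*z/3)/20


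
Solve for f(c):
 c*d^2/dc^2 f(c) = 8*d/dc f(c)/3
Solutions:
 f(c) = C1 + C2*c^(11/3)


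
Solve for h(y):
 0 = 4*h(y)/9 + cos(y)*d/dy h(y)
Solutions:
 h(y) = C1*(sin(y) - 1)^(2/9)/(sin(y) + 1)^(2/9)


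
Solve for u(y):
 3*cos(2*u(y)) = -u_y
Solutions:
 u(y) = -asin((C1 + exp(12*y))/(C1 - exp(12*y)))/2 + pi/2
 u(y) = asin((C1 + exp(12*y))/(C1 - exp(12*y)))/2


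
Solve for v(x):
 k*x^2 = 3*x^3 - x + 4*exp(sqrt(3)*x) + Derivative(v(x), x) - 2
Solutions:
 v(x) = C1 + k*x^3/3 - 3*x^4/4 + x^2/2 + 2*x - 4*sqrt(3)*exp(sqrt(3)*x)/3


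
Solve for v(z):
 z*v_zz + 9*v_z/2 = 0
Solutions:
 v(z) = C1 + C2/z^(7/2)


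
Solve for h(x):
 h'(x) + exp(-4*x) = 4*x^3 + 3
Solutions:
 h(x) = C1 + x^4 + 3*x + exp(-4*x)/4


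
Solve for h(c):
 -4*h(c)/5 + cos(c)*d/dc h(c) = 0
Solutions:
 h(c) = C1*(sin(c) + 1)^(2/5)/(sin(c) - 1)^(2/5)


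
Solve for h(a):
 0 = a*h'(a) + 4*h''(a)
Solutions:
 h(a) = C1 + C2*erf(sqrt(2)*a/4)


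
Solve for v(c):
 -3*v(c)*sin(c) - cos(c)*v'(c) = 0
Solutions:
 v(c) = C1*cos(c)^3


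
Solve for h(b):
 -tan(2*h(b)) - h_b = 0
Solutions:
 h(b) = -asin(C1*exp(-2*b))/2 + pi/2
 h(b) = asin(C1*exp(-2*b))/2


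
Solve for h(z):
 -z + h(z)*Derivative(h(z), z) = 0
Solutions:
 h(z) = -sqrt(C1 + z^2)
 h(z) = sqrt(C1 + z^2)


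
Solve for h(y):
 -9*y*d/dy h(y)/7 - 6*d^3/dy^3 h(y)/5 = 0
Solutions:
 h(y) = C1 + Integral(C2*airyai(-14^(2/3)*15^(1/3)*y/14) + C3*airybi(-14^(2/3)*15^(1/3)*y/14), y)


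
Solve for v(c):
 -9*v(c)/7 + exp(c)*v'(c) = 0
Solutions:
 v(c) = C1*exp(-9*exp(-c)/7)


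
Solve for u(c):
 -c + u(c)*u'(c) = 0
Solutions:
 u(c) = -sqrt(C1 + c^2)
 u(c) = sqrt(C1 + c^2)


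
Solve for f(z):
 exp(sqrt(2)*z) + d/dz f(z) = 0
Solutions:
 f(z) = C1 - sqrt(2)*exp(sqrt(2)*z)/2


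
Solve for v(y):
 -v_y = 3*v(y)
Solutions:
 v(y) = C1*exp(-3*y)


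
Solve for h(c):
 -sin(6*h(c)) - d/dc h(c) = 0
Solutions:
 h(c) = -acos((-C1 - exp(12*c))/(C1 - exp(12*c)))/6 + pi/3
 h(c) = acos((-C1 - exp(12*c))/(C1 - exp(12*c)))/6


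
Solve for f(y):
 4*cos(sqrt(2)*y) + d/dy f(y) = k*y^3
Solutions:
 f(y) = C1 + k*y^4/4 - 2*sqrt(2)*sin(sqrt(2)*y)


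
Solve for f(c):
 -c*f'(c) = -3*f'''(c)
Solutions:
 f(c) = C1 + Integral(C2*airyai(3^(2/3)*c/3) + C3*airybi(3^(2/3)*c/3), c)


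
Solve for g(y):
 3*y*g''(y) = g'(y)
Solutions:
 g(y) = C1 + C2*y^(4/3)


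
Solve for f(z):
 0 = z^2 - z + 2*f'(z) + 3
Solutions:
 f(z) = C1 - z^3/6 + z^2/4 - 3*z/2


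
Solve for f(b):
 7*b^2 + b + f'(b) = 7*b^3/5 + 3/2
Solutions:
 f(b) = C1 + 7*b^4/20 - 7*b^3/3 - b^2/2 + 3*b/2


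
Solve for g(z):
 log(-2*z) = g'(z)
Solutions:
 g(z) = C1 + z*log(-z) + z*(-1 + log(2))


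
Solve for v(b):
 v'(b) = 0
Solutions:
 v(b) = C1


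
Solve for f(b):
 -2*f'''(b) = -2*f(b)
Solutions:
 f(b) = C3*exp(b) + (C1*sin(sqrt(3)*b/2) + C2*cos(sqrt(3)*b/2))*exp(-b/2)


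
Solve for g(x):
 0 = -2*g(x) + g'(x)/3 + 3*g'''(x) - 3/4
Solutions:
 g(x) = C1*exp(3^(1/3)*x*(-(81 + 2*sqrt(1641))^(1/3) + 3^(1/3)/(81 + 2*sqrt(1641))^(1/3))/18)*sin(3^(1/6)*x*(3/(81 + 2*sqrt(1641))^(1/3) + 3^(2/3)*(81 + 2*sqrt(1641))^(1/3))/18) + C2*exp(3^(1/3)*x*(-(81 + 2*sqrt(1641))^(1/3) + 3^(1/3)/(81 + 2*sqrt(1641))^(1/3))/18)*cos(3^(1/6)*x*(3/(81 + 2*sqrt(1641))^(1/3) + 3^(2/3)*(81 + 2*sqrt(1641))^(1/3))/18) + C3*exp(-3^(1/3)*x*(-(81 + 2*sqrt(1641))^(1/3) + 3^(1/3)/(81 + 2*sqrt(1641))^(1/3))/9) - 3/8


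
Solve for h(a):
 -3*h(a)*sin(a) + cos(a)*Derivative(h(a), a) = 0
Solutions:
 h(a) = C1/cos(a)^3


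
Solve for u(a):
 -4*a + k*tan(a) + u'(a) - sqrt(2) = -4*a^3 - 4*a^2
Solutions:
 u(a) = C1 - a^4 - 4*a^3/3 + 2*a^2 + sqrt(2)*a + k*log(cos(a))


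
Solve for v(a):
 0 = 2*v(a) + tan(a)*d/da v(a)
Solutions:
 v(a) = C1/sin(a)^2


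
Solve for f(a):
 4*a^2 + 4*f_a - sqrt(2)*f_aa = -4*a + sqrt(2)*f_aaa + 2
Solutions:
 f(a) = C1 + C2*exp(a*(-1 + sqrt(1 + 8*sqrt(2)))/2) + C3*exp(-a*(1 + sqrt(1 + 8*sqrt(2)))/2) - a^3/3 - a^2/2 - sqrt(2)*a^2/4 - 3*sqrt(2)*a/4 + a/4


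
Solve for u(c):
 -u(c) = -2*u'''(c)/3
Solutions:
 u(c) = C3*exp(2^(2/3)*3^(1/3)*c/2) + (C1*sin(2^(2/3)*3^(5/6)*c/4) + C2*cos(2^(2/3)*3^(5/6)*c/4))*exp(-2^(2/3)*3^(1/3)*c/4)


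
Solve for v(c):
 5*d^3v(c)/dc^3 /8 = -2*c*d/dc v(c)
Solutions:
 v(c) = C1 + Integral(C2*airyai(-2*2^(1/3)*5^(2/3)*c/5) + C3*airybi(-2*2^(1/3)*5^(2/3)*c/5), c)


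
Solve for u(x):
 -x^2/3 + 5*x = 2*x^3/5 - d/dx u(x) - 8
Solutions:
 u(x) = C1 + x^4/10 + x^3/9 - 5*x^2/2 - 8*x


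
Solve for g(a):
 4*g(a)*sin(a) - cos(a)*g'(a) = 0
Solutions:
 g(a) = C1/cos(a)^4


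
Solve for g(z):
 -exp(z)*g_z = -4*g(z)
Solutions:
 g(z) = C1*exp(-4*exp(-z))


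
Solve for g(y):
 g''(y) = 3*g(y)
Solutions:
 g(y) = C1*exp(-sqrt(3)*y) + C2*exp(sqrt(3)*y)


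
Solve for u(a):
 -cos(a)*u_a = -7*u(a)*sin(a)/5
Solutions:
 u(a) = C1/cos(a)^(7/5)


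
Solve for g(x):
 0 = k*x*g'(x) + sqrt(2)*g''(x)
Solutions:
 g(x) = Piecewise((-2^(3/4)*sqrt(pi)*C1*erf(2^(1/4)*sqrt(k)*x/2)/(2*sqrt(k)) - C2, (k > 0) | (k < 0)), (-C1*x - C2, True))


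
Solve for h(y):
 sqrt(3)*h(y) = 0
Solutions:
 h(y) = 0


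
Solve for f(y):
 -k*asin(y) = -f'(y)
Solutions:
 f(y) = C1 + k*(y*asin(y) + sqrt(1 - y^2))


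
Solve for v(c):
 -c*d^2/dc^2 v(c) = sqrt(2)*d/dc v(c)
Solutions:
 v(c) = C1 + C2*c^(1 - sqrt(2))


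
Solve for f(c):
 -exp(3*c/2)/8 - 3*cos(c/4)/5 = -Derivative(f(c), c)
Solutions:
 f(c) = C1 + exp(3*c/2)/12 + 12*sin(c/4)/5


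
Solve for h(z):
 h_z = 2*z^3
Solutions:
 h(z) = C1 + z^4/2


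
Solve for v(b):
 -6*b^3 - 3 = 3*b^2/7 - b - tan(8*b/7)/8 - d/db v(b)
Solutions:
 v(b) = C1 + 3*b^4/2 + b^3/7 - b^2/2 + 3*b + 7*log(cos(8*b/7))/64


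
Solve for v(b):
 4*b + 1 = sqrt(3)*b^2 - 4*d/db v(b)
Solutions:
 v(b) = C1 + sqrt(3)*b^3/12 - b^2/2 - b/4


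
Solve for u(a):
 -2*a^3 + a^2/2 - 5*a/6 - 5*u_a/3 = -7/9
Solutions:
 u(a) = C1 - 3*a^4/10 + a^3/10 - a^2/4 + 7*a/15


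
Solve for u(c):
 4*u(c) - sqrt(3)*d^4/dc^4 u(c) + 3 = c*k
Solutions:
 u(c) = C1*exp(-sqrt(2)*3^(7/8)*c/3) + C2*exp(sqrt(2)*3^(7/8)*c/3) + C3*sin(sqrt(2)*3^(7/8)*c/3) + C4*cos(sqrt(2)*3^(7/8)*c/3) + c*k/4 - 3/4


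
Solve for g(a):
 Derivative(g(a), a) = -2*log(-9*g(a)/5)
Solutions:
 Integral(1/(log(-_y) - log(5) + 2*log(3)), (_y, g(a)))/2 = C1 - a


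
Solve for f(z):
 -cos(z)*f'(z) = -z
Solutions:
 f(z) = C1 + Integral(z/cos(z), z)


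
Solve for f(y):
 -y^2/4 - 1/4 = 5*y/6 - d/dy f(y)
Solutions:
 f(y) = C1 + y^3/12 + 5*y^2/12 + y/4


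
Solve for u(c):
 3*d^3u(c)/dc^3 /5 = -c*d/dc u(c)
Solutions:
 u(c) = C1 + Integral(C2*airyai(-3^(2/3)*5^(1/3)*c/3) + C3*airybi(-3^(2/3)*5^(1/3)*c/3), c)


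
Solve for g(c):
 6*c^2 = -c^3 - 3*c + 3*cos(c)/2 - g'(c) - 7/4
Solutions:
 g(c) = C1 - c^4/4 - 2*c^3 - 3*c^2/2 - 7*c/4 + 3*sin(c)/2


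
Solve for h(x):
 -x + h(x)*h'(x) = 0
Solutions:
 h(x) = -sqrt(C1 + x^2)
 h(x) = sqrt(C1 + x^2)


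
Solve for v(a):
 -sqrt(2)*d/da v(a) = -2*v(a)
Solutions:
 v(a) = C1*exp(sqrt(2)*a)


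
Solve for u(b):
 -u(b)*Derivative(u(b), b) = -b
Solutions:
 u(b) = -sqrt(C1 + b^2)
 u(b) = sqrt(C1 + b^2)


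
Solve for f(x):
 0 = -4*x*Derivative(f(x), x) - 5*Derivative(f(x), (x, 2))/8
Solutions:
 f(x) = C1 + C2*erf(4*sqrt(5)*x/5)


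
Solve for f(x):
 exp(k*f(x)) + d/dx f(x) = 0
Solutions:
 f(x) = Piecewise((log(1/(C1*k + k*x))/k, Ne(k, 0)), (nan, True))
 f(x) = Piecewise((C1 - x, Eq(k, 0)), (nan, True))


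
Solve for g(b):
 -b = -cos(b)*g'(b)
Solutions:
 g(b) = C1 + Integral(b/cos(b), b)


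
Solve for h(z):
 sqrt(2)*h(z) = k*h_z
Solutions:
 h(z) = C1*exp(sqrt(2)*z/k)


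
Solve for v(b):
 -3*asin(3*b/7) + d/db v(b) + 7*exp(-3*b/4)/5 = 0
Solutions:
 v(b) = C1 + 3*b*asin(3*b/7) + sqrt(49 - 9*b^2) + 28*exp(-3*b/4)/15


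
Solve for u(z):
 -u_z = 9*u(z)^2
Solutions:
 u(z) = 1/(C1 + 9*z)


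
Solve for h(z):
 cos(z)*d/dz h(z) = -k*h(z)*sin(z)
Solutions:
 h(z) = C1*exp(k*log(cos(z)))


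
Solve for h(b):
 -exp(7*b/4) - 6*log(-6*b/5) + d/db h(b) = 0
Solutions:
 h(b) = C1 + 6*b*log(-b) + 6*b*(-log(5) - 1 + log(6)) + 4*exp(7*b/4)/7


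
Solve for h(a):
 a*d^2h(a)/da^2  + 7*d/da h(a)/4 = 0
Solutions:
 h(a) = C1 + C2/a^(3/4)


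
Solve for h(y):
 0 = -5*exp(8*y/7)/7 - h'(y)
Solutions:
 h(y) = C1 - 5*exp(8*y/7)/8


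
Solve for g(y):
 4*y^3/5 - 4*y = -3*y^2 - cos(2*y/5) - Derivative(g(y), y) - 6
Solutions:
 g(y) = C1 - y^4/5 - y^3 + 2*y^2 - 6*y - 5*sin(2*y/5)/2


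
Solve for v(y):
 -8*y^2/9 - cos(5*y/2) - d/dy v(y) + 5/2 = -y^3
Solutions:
 v(y) = C1 + y^4/4 - 8*y^3/27 + 5*y/2 - 2*sin(5*y/2)/5


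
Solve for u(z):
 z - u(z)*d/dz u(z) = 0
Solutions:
 u(z) = -sqrt(C1 + z^2)
 u(z) = sqrt(C1 + z^2)


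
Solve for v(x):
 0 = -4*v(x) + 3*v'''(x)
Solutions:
 v(x) = C3*exp(6^(2/3)*x/3) + (C1*sin(2^(2/3)*3^(1/6)*x/2) + C2*cos(2^(2/3)*3^(1/6)*x/2))*exp(-6^(2/3)*x/6)


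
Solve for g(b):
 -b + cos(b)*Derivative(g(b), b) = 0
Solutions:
 g(b) = C1 + Integral(b/cos(b), b)


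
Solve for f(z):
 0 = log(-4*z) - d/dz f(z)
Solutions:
 f(z) = C1 + z*log(-z) + z*(-1 + 2*log(2))


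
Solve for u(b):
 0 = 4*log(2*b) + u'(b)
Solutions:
 u(b) = C1 - 4*b*log(b) - b*log(16) + 4*b


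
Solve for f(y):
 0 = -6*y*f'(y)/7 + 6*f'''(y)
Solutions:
 f(y) = C1 + Integral(C2*airyai(7^(2/3)*y/7) + C3*airybi(7^(2/3)*y/7), y)


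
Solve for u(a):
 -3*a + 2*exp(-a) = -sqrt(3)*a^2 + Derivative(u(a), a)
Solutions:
 u(a) = C1 + sqrt(3)*a^3/3 - 3*a^2/2 - 2*exp(-a)


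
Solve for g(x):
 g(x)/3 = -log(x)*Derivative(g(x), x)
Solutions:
 g(x) = C1*exp(-li(x)/3)


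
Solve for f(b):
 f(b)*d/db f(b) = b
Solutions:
 f(b) = -sqrt(C1 + b^2)
 f(b) = sqrt(C1 + b^2)


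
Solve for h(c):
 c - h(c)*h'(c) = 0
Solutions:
 h(c) = -sqrt(C1 + c^2)
 h(c) = sqrt(C1 + c^2)


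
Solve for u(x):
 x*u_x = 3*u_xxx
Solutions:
 u(x) = C1 + Integral(C2*airyai(3^(2/3)*x/3) + C3*airybi(3^(2/3)*x/3), x)


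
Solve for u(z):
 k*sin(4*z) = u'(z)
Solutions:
 u(z) = C1 - k*cos(4*z)/4


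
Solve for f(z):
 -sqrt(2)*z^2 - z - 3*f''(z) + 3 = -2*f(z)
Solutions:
 f(z) = C1*exp(-sqrt(6)*z/3) + C2*exp(sqrt(6)*z/3) + sqrt(2)*z^2/2 + z/2 - 3/2 + 3*sqrt(2)/2


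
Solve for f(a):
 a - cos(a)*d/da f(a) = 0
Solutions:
 f(a) = C1 + Integral(a/cos(a), a)


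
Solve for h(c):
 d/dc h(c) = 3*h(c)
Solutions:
 h(c) = C1*exp(3*c)


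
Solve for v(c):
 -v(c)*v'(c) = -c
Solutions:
 v(c) = -sqrt(C1 + c^2)
 v(c) = sqrt(C1 + c^2)


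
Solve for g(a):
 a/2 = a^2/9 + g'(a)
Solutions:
 g(a) = C1 - a^3/27 + a^2/4


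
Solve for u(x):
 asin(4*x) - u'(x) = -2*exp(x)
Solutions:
 u(x) = C1 + x*asin(4*x) + sqrt(1 - 16*x^2)/4 + 2*exp(x)


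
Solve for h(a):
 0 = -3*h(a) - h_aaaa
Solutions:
 h(a) = (C1*sin(sqrt(2)*3^(1/4)*a/2) + C2*cos(sqrt(2)*3^(1/4)*a/2))*exp(-sqrt(2)*3^(1/4)*a/2) + (C3*sin(sqrt(2)*3^(1/4)*a/2) + C4*cos(sqrt(2)*3^(1/4)*a/2))*exp(sqrt(2)*3^(1/4)*a/2)


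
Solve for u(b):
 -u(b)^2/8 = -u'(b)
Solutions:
 u(b) = -8/(C1 + b)


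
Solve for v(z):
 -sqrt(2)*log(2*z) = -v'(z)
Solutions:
 v(z) = C1 + sqrt(2)*z*log(z) - sqrt(2)*z + sqrt(2)*z*log(2)


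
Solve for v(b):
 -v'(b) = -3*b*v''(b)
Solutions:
 v(b) = C1 + C2*b^(4/3)


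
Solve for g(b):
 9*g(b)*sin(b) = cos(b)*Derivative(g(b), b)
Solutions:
 g(b) = C1/cos(b)^9


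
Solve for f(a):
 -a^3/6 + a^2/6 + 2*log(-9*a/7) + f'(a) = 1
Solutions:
 f(a) = C1 + a^4/24 - a^3/18 - 2*a*log(-a) + a*(-4*log(3) + 3 + 2*log(7))


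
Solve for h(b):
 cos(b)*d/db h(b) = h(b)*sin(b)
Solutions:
 h(b) = C1/cos(b)


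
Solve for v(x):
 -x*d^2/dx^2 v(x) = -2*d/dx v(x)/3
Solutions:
 v(x) = C1 + C2*x^(5/3)


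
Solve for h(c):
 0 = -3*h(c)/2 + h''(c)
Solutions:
 h(c) = C1*exp(-sqrt(6)*c/2) + C2*exp(sqrt(6)*c/2)


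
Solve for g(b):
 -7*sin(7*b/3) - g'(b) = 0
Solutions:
 g(b) = C1 + 3*cos(7*b/3)


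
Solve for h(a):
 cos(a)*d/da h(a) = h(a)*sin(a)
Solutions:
 h(a) = C1/cos(a)


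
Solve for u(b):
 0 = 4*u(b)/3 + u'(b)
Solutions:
 u(b) = C1*exp(-4*b/3)


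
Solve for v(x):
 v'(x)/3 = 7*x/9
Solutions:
 v(x) = C1 + 7*x^2/6


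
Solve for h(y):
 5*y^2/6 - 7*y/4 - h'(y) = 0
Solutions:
 h(y) = C1 + 5*y^3/18 - 7*y^2/8


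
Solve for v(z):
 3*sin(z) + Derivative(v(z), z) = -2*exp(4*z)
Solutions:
 v(z) = C1 - exp(4*z)/2 + 3*cos(z)


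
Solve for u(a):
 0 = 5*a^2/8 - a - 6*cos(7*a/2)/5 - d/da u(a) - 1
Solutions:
 u(a) = C1 + 5*a^3/24 - a^2/2 - a - 12*sin(7*a/2)/35


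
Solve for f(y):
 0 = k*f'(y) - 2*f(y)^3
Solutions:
 f(y) = -sqrt(2)*sqrt(-k/(C1*k + 2*y))/2
 f(y) = sqrt(2)*sqrt(-k/(C1*k + 2*y))/2


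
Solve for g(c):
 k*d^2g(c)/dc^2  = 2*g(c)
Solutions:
 g(c) = C1*exp(-sqrt(2)*c*sqrt(1/k)) + C2*exp(sqrt(2)*c*sqrt(1/k))


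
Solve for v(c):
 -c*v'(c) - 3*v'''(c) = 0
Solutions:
 v(c) = C1 + Integral(C2*airyai(-3^(2/3)*c/3) + C3*airybi(-3^(2/3)*c/3), c)


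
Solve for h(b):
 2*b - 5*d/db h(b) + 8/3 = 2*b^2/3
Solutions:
 h(b) = C1 - 2*b^3/45 + b^2/5 + 8*b/15


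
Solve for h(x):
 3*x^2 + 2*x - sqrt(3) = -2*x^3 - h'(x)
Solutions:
 h(x) = C1 - x^4/2 - x^3 - x^2 + sqrt(3)*x


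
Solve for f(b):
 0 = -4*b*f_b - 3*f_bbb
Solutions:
 f(b) = C1 + Integral(C2*airyai(-6^(2/3)*b/3) + C3*airybi(-6^(2/3)*b/3), b)


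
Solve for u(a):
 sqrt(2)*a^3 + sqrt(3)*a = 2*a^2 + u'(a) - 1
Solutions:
 u(a) = C1 + sqrt(2)*a^4/4 - 2*a^3/3 + sqrt(3)*a^2/2 + a


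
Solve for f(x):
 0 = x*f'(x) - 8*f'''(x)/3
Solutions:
 f(x) = C1 + Integral(C2*airyai(3^(1/3)*x/2) + C3*airybi(3^(1/3)*x/2), x)


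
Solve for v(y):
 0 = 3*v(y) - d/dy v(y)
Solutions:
 v(y) = C1*exp(3*y)


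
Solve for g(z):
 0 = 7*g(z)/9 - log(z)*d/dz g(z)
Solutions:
 g(z) = C1*exp(7*li(z)/9)


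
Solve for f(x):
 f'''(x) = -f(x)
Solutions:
 f(x) = C3*exp(-x) + (C1*sin(sqrt(3)*x/2) + C2*cos(sqrt(3)*x/2))*exp(x/2)


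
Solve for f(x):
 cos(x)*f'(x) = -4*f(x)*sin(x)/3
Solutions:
 f(x) = C1*cos(x)^(4/3)


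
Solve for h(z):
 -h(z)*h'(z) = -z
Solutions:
 h(z) = -sqrt(C1 + z^2)
 h(z) = sqrt(C1 + z^2)


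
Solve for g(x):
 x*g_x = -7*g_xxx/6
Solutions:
 g(x) = C1 + Integral(C2*airyai(-6^(1/3)*7^(2/3)*x/7) + C3*airybi(-6^(1/3)*7^(2/3)*x/7), x)


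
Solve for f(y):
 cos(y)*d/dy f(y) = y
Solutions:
 f(y) = C1 + Integral(y/cos(y), y)


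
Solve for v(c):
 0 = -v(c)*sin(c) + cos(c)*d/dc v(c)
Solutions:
 v(c) = C1/cos(c)


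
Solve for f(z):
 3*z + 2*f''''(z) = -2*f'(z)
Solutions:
 f(z) = C1 + C4*exp(-z) - 3*z^2/4 + (C2*sin(sqrt(3)*z/2) + C3*cos(sqrt(3)*z/2))*exp(z/2)


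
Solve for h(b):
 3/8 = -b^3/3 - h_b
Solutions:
 h(b) = C1 - b^4/12 - 3*b/8


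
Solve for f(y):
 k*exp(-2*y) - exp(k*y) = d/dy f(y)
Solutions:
 f(y) = C1 - k*exp(-2*y)/2 - exp(k*y)/k


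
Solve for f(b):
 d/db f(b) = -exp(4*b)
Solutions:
 f(b) = C1 - exp(4*b)/4


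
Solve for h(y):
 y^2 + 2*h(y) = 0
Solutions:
 h(y) = -y^2/2


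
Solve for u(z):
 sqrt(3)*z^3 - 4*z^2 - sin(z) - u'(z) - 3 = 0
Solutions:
 u(z) = C1 + sqrt(3)*z^4/4 - 4*z^3/3 - 3*z + cos(z)


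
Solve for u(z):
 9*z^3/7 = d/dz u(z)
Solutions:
 u(z) = C1 + 9*z^4/28


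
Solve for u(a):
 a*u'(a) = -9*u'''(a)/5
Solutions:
 u(a) = C1 + Integral(C2*airyai(-15^(1/3)*a/3) + C3*airybi(-15^(1/3)*a/3), a)


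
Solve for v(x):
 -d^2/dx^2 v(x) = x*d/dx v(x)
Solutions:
 v(x) = C1 + C2*erf(sqrt(2)*x/2)


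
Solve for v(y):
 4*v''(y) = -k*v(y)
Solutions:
 v(y) = C1*exp(-y*sqrt(-k)/2) + C2*exp(y*sqrt(-k)/2)


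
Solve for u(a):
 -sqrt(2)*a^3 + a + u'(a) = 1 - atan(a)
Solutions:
 u(a) = C1 + sqrt(2)*a^4/4 - a^2/2 - a*atan(a) + a + log(a^2 + 1)/2


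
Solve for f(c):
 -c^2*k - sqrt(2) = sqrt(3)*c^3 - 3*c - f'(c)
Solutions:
 f(c) = C1 + sqrt(3)*c^4/4 + c^3*k/3 - 3*c^2/2 + sqrt(2)*c


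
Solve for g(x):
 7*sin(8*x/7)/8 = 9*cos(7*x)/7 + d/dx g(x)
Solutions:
 g(x) = C1 - 9*sin(7*x)/49 - 49*cos(8*x/7)/64


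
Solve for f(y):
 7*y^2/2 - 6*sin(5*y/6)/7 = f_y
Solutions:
 f(y) = C1 + 7*y^3/6 + 36*cos(5*y/6)/35


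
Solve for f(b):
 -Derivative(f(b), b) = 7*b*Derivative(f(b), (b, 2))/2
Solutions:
 f(b) = C1 + C2*b^(5/7)


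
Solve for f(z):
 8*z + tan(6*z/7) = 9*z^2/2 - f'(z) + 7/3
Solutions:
 f(z) = C1 + 3*z^3/2 - 4*z^2 + 7*z/3 + 7*log(cos(6*z/7))/6


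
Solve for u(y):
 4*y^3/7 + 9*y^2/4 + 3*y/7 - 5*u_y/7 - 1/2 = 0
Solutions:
 u(y) = C1 + y^4/5 + 21*y^3/20 + 3*y^2/10 - 7*y/10


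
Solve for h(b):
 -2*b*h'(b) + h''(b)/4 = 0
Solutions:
 h(b) = C1 + C2*erfi(2*b)


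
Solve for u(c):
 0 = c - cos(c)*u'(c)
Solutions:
 u(c) = C1 + Integral(c/cos(c), c)


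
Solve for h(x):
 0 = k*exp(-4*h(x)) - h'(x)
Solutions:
 h(x) = log(-I*(C1 + 4*k*x)^(1/4))
 h(x) = log(I*(C1 + 4*k*x)^(1/4))
 h(x) = log(-(C1 + 4*k*x)^(1/4))
 h(x) = log(C1 + 4*k*x)/4


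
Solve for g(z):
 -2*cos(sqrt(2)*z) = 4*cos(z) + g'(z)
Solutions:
 g(z) = C1 - 4*sin(z) - sqrt(2)*sin(sqrt(2)*z)
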